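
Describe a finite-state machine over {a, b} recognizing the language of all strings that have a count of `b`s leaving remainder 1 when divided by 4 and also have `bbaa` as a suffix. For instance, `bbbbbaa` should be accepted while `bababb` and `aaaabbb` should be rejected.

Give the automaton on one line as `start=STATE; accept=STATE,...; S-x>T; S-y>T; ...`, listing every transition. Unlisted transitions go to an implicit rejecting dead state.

start=q0; accept=q7; q0-a>q0; q0-b>q1; q1-a>q1; q1-b>q2; q2-a>q2; q2-b>q3; q3-a>q3; q3-b>q4; q4-a>q0; q4-b>q5; q5-a>q6; q5-b>q2; q6-a>q7; q6-b>q2; q7-a>q1; q7-b>q2

Run two small machines in parallel and take their product. The first has 4 states tracking the count of `b`s modulo 4; the second has 5 states tracking how much of the suffix `bbaa` has currently been matched. A product state is a pair (one from each), accepting exactly when both do. Equivalent product states are then merged.
With 8 states:
        a   b  
>  q0   q0  q1 
   q1   q1  q2 
   q2   q2  q3 
   q3   q3  q4 
   q4   q0  q5 
   q5   q6  q2 
   q6   q7  q2 
 * q7   q1  q2 
(> = start, * = accepting)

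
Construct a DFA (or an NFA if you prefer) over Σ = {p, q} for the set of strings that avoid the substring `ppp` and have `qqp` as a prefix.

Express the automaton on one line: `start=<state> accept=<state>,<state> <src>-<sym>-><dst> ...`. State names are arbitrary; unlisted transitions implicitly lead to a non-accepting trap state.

start=A accept=E,F,G A-p->B A-q->C B-p->B B-q->B C-p->B C-q->D D-p->E D-q->B E-p->F E-q->G F-p->B F-q->G G-p->E G-q->G

Build one automaton per condition and run them in lockstep. The first has 4 states tracking partial matches of the forbidden pattern `ppp`; the second has 5 states tracking whether the input so far still matches the prefix `qqp`. A product state is a pair (one from each), accepting exactly when both do. Minimizing collapses redundant product states.
7 states suffice.
       p  q 
>  A   B  C 
   B   B  B 
   C   B  D 
   D   E  B 
 * E   F  G 
 * F   B  G 
 * G   E  G 
(> = start, * = accepting)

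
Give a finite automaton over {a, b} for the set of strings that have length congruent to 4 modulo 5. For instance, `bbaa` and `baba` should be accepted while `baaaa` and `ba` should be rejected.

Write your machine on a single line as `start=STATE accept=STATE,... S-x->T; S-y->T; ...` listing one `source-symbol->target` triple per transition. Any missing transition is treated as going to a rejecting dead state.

start=s0; accept=s4; s0-a->s1; s0-b->s1; s1-a->s2; s1-b->s2; s2-a->s3; s2-b->s3; s3-a->s4; s3-b->s4; s4-a->s0; s4-b->s0

Count input length modulo 5: every symbol advances one step around the cycle s0 → s1 → s2 → s3 → s4 → s0. Accept at s4.
A 5-state machine:
        a   b  
>  s0   s1  s1 
   s1   s2  s2 
   s2   s3  s3 
   s3   s4  s4 
 * s4   s0  s0 
(> = start, * = accepting)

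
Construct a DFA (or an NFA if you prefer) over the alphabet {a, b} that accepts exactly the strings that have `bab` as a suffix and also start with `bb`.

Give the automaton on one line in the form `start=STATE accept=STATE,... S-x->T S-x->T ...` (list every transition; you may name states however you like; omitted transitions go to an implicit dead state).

Run two small machines in parallel and take their product. One (4 states) tracks how much of the suffix `bab` has currently been matched; the other (4 states) tracks whether the input so far still matches the prefix `bb`. Each combined state is a pair, one component from each; accept when both components accept. After merging equivalent states the machine shrinks.
A 7-state machine:
        a   b  
>  q0   q1  q2 
   q1   q1  q1 
   q2   q1  q3 
   q3   q4  q3 
   q4   q5  q6 
   q5   q5  q3 
 * q6   q4  q3 
(> = start, * = accepting)

start=q0 accept=q6 q0-a->q1 q0-b->q2 q1-a->q1 q1-b->q1 q2-a->q1 q2-b->q3 q3-a->q4 q3-b->q3 q4-a->q5 q4-b->q6 q5-a->q5 q5-b->q3 q6-a->q4 q6-b->q3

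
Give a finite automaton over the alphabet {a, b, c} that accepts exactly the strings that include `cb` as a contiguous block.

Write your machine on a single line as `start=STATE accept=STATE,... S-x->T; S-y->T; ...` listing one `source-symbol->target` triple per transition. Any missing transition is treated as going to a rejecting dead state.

States q0..q1 record the length of the longest prefix of `cb` that matches the current input suffix. Reaching q2 means `cb` has been seen, and we stay there forever. Accept from q2.
A 3-state machine:
        a   b   c  
>  q0   q0  q0  q1 
   q1   q0  q2  q1 
 * q2   q2  q2  q2 
(> = start, * = accepting)

start=q0; accept=q2; q0-a->q0; q0-b->q0; q0-c->q1; q1-a->q0; q1-b->q2; q1-c->q1; q2-a->q2; q2-b->q2; q2-c->q2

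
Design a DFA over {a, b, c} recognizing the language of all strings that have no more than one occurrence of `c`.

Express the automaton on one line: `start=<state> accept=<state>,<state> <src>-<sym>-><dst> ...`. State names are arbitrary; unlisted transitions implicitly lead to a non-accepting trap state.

start=s0 accept=s0,s1 s0-a->s0 s0-b->s0 s0-c->s1 s1-a->s1 s1-b->s1 s1-c->s2 s2-a->s2 s2-b->s2 s2-c->s2

Only the number of `c`s matters, and only up to 2. Make a chain s0 → s1 → s2 advanced by each `c` (with s2 absorbing); every other symbol self-loops. The accepting set is {s0, s1}.
A 3-state machine:
        a   b   c  
>* s0   s0  s0  s1 
 * s1   s1  s1  s2 
   s2   s2  s2  s2 
(> = start, * = accepting)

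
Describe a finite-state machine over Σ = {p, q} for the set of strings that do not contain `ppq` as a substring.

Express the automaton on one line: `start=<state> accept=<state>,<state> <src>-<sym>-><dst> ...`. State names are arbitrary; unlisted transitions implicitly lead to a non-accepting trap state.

start=S0 accept=S0,S1,S2 S0-p->S1 S0-q->S0 S1-p->S2 S1-q->S0 S2-p->S2 S2-q->S3 S3-p->S3 S3-q->S3

Track partial matches of the forbidden pattern `ppq`. State S3 is a dead state reached once `ppq` has occurred; every other state accepts. S0 means no part of `ppq` is currently matched.
A 4-state machine:
        p   q  
>* S0   S1  S0 
 * S1   S2  S0 
 * S2   S2  S3 
   S3   S3  S3 
(> = start, * = accepting)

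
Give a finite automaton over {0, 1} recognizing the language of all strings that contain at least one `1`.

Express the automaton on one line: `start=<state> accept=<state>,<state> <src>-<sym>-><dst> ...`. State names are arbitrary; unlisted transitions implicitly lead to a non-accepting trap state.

start=q0 accept=q1,q2 q0-0->q0 q0-1->q1 q1-0->q1 q1-1->q2 q2-0->q2 q2-1->q2

Count `1`s, saturating at 2: state q0 means no `1` yet, q1 means one `1` seen, q2 means more than one. Each `1` increments (capped at q2); other symbols loop. Accept from {q1, q2}.
        0   1  
>  q0   q0  q1 
 * q1   q1  q2 
 * q2   q2  q2 
(> = start, * = accepting)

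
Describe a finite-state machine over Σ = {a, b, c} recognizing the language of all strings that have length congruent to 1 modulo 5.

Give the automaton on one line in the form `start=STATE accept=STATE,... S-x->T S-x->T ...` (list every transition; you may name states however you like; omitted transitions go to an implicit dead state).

Count input length modulo 5: every symbol advances one step around the cycle S0 → S1 → S2 → S3 → S4 → S0. Accept at S1.
A 5-state machine:
        a   b   c  
>  S0   S1  S1  S1 
 * S1   S2  S2  S2 
   S2   S3  S3  S3 
   S3   S4  S4  S4 
   S4   S0  S0  S0 
(> = start, * = accepting)

start=S0 accept=S1 S0-a->S1 S0-b->S1 S0-c->S1 S1-a->S2 S1-b->S2 S1-c->S2 S2-a->S3 S2-b->S3 S2-c->S3 S3-a->S4 S3-b->S4 S3-c->S4 S4-a->S0 S4-b->S0 S4-c->S0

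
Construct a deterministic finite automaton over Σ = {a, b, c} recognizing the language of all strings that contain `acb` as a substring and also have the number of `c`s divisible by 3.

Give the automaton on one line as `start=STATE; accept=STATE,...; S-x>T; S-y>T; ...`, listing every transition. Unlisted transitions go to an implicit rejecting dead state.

start=s0; accept=s11; s0-a>s1; s0-b>s0; s0-c>s2; s1-a>s1; s1-b>s0; s1-c>s3; s2-a>s4; s2-b>s2; s2-c>s5; s3-a>s4; s3-b>s6; s3-c>s5; s4-a>s4; s4-b>s2; s4-c>s7; s5-a>s8; s5-b>s5; s5-c>s0; s6-a>s6; s6-b>s6; s6-c>s9; s7-a>s8; s7-b>s9; s7-c>s0; s8-a>s8; s8-b>s5; s8-c>s10; s9-a>s9; s9-b>s9; s9-c>s11; s10-a>s1; s10-b>s11; s10-c>s2; s11-a>s11; s11-b>s11; s11-c>s6

Build one automaton per condition and run them in lockstep. One (4 states) tracks whether and how much of `acb` has been seen; the other (3 states) tracks the count of `c`s modulo 3. Each combined state is a pair, one component from each; accept when both components accept.
With 12 states:
          a    b    c  
>  s0     s1   s0   s2 
   s1     s1   s0   s3 
   s2     s4   s2   s5 
   s3     s4   s6   s5 
   s4     s4   s2   s7 
   s5     s8   s5   s0 
   s6     s6   s6   s9 
   s7     s8   s9   s0 
   s8     s8   s5  s10 
   s9     s9   s9  s11 
   s10    s1  s11   s2 
 * s11   s11  s11   s6 
(> = start, * = accepting)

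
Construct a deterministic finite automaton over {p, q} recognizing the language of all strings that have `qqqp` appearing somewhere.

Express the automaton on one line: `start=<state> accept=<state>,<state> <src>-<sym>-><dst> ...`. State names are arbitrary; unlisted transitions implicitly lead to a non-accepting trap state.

States s0..s3 record the length of the longest prefix of `qqqp` that matches the current input suffix. Reaching s4 means `qqqp` has been seen, and we stay there forever. Accept from s4.
5 states suffice.
        p   q  
>  s0   s0  s1 
   s1   s0  s2 
   s2   s0  s3 
   s3   s4  s3 
 * s4   s4  s4 
(> = start, * = accepting)

start=s0 accept=s4 s0-p->s0 s0-q->s1 s1-p->s0 s1-q->s2 s2-p->s0 s2-q->s3 s3-p->s4 s3-q->s3 s4-p->s4 s4-q->s4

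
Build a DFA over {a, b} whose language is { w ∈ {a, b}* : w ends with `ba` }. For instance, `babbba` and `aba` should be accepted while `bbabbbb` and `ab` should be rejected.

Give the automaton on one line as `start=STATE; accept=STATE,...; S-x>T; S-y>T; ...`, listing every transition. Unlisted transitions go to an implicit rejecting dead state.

Let each state record the length of the longest suffix of the input read so far that is also a prefix of `ba`. q1 means the last symbol is `b`; q2 means the last 2 symbols are `ba`. Accept only at q2, where the string currently ends in `ba`.
        a   b  
>  q0   q0  q1 
   q1   q2  q1 
 * q2   q0  q1 
(> = start, * = accepting)

start=q0; accept=q2; q0-a>q0; q0-b>q1; q1-a>q2; q1-b>q1; q2-a>q0; q2-b>q1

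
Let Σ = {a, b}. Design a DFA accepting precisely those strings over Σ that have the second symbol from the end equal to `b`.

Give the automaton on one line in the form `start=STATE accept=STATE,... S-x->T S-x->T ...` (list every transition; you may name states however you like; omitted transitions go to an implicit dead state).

A DFA must remember the last 2 symbols (since which symbol is second-to-last isn't known until the input ends). Use one state per possible window of the last ≤2 symbols; accept from those whose window starts with `b`.
With 7 states:
        a   b  
>  q0   q1  q2 
   q1   q3  q4 
   q2   q5  q6 
   q3   q3  q4 
   q4   q5  q6 
 * q5   q3  q4 
 * q6   q5  q6 
(> = start, * = accepting)

start=q0 accept=q5,q6 q0-a->q1 q0-b->q2 q1-a->q3 q1-b->q4 q2-a->q5 q2-b->q6 q3-a->q3 q3-b->q4 q4-a->q5 q4-b->q6 q5-a->q3 q5-b->q4 q6-a->q5 q6-b->q6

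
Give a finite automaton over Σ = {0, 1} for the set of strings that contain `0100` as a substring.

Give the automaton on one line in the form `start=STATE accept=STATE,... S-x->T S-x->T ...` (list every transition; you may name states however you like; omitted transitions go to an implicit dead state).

Track how much of `0100` has been matched so far: state s0 is no progress, s4 is the absorbing accept state reached once `0100` has occurred. Intermediate states record partial matches; on a mismatch, fall back to the longest reusable overlap.
        0   1  
>  s0   s1  s0 
   s1   s1  s2 
   s2   s3  s0 
   s3   s4  s2 
 * s4   s4  s4 
(> = start, * = accepting)

start=s0 accept=s4 s0-0->s1 s0-1->s0 s1-0->s1 s1-1->s2 s2-0->s3 s2-1->s0 s3-0->s4 s3-1->s2 s4-0->s4 s4-1->s4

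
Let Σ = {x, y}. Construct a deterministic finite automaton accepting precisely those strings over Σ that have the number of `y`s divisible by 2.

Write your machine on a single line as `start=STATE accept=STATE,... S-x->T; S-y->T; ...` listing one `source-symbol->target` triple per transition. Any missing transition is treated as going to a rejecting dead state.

The only thing that matters is how many `y`s have appeared, reduced mod 2. Use one state per residue: S0 for 0, …, S1 for 1. Reading `y` moves to the next residue; anything else stays put. S0 is accepting.
A 2-state machine:
        x   y  
>* S0   S0  S1 
   S1   S1  S0 
(> = start, * = accepting)

start=S0; accept=S0; S0-x->S0; S0-y->S1; S1-x->S1; S1-y->S0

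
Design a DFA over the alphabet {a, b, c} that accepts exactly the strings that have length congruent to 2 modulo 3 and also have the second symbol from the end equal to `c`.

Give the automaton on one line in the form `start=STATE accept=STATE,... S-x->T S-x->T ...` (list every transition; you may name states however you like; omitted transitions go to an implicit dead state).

Run two small machines in parallel and take their product. The first has 3 states tracking the input length modulo 3; the second has 13 states tracking the last 2 symbols read. A product state is a pair (one from each), accepting exactly when both do. Minimizing collapses redundant product states.
        a   b   c  
>  q0   q1  q1  q2 
   q1   q3  q3  q3 
   q2   q4  q4  q4 
   q3   q0  q0  q0 
 * q4   q0  q0  q0 
(> = start, * = accepting)

start=q0 accept=q4 q0-a->q1 q0-b->q1 q0-c->q2 q1-a->q3 q1-b->q3 q1-c->q3 q2-a->q4 q2-b->q4 q2-c->q4 q3-a->q0 q3-b->q0 q3-c->q0 q4-a->q0 q4-b->q0 q4-c->q0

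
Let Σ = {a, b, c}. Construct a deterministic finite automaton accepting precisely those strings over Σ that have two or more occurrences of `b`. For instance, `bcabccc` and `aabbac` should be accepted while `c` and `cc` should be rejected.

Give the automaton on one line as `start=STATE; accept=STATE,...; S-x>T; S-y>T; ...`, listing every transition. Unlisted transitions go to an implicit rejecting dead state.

start=S0; accept=S2,S3; S0-a>S0; S0-b>S1; S0-c>S0; S1-a>S1; S1-b>S2; S1-c>S1; S2-a>S2; S2-b>S3; S2-c>S2; S3-a>S3; S3-b>S3; S3-c>S3

Count `b`s, saturating at 3: states S0 through S2 mean 0 through 2 `b`s seen; S3 means more than 2. Each `b` increments (capped at S3); other symbols loop. Accept from {S2, S3}.
With 4 states:
        a   b   c  
>  S0   S0  S1  S0 
   S1   S1  S2  S1 
 * S2   S2  S3  S2 
 * S3   S3  S3  S3 
(> = start, * = accepting)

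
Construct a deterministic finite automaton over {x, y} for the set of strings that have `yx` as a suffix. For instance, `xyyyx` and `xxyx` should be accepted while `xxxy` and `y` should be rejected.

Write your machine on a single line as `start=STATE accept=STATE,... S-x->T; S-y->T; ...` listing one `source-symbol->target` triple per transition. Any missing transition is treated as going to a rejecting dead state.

Remember how much of `yx` the current input suffix matches. State q0 means no match yet; q1 means the last symbol is `y`; q2 means the last 2 symbols are `yx`. Only q2 accepts. On a mismatch, fall back to the longest proper suffix that is still a prefix of `yx`.
With 3 states:
        x   y  
>  q0   q0  q1 
   q1   q2  q1 
 * q2   q0  q1 
(> = start, * = accepting)

start=q0; accept=q2; q0-x->q0; q0-y->q1; q1-x->q2; q1-y->q1; q2-x->q0; q2-y->q1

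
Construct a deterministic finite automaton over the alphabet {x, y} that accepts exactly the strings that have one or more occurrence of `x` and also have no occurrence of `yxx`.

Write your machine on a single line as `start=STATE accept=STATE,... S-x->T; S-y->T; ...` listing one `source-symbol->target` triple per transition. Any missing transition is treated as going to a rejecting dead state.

start=q0; accept=q1,q3,q4,q5,q6,q7; q0-x->q1; q0-y->q2; q1-x->q3; q1-y->q4; q2-x->q5; q2-y->q2; q3-x->q3; q3-y->q6; q4-x->q7; q4-y->q4; q5-x->q8; q5-y->q4; q6-x->q7; q6-y->q6; q7-x->q8; q7-y->q6; q8-x->q8; q8-y->q8

Handle the two conditions separately and then intersect. The first has 3 states tracking the count of `x`s, saturating at 2; the second has 4 states tracking partial matches of the forbidden pattern `yxx`. A product state is a pair (one from each), accepting exactly when both do.
A 9-state machine:
        x   y  
>  q0   q1  q2 
 * q1   q3  q4 
   q2   q5  q2 
 * q3   q3  q6 
 * q4   q7  q4 
 * q5   q8  q4 
 * q6   q7  q6 
 * q7   q8  q6 
   q8   q8  q8 
(> = start, * = accepting)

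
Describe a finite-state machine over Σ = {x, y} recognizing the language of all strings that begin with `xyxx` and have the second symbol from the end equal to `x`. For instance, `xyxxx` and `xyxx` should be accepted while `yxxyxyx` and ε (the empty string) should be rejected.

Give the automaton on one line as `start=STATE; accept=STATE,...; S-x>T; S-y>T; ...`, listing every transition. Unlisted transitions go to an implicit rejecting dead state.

Run two small machines in parallel and take their product. The first has 6 states tracking whether the input so far still matches the prefix `xyxx`; the second has 7 states tracking the last 2 symbols read. A product state is a pair (one from each), accepting exactly when both do.
          x    y  
>  s0     s1   s2 
   s1     s3   s4 
   s2     s5   s6 
   s3     s3   s7 
   s4     s8   s6 
   s5     s3   s7 
   s6     s5   s6 
   s7     s5   s6 
   s8     s9   s7 
 * s9     s9  s10 
 * s10   s11  s12 
   s11    s9  s10 
   s12   s11  s12 
(> = start, * = accepting)

start=s0; accept=s9,s10; s0-x>s1; s0-y>s2; s1-x>s3; s1-y>s4; s2-x>s5; s2-y>s6; s3-x>s3; s3-y>s7; s4-x>s8; s4-y>s6; s5-x>s3; s5-y>s7; s6-x>s5; s6-y>s6; s7-x>s5; s7-y>s6; s8-x>s9; s8-y>s7; s9-x>s9; s9-y>s10; s10-x>s11; s10-y>s12; s11-x>s9; s11-y>s10; s12-x>s11; s12-y>s12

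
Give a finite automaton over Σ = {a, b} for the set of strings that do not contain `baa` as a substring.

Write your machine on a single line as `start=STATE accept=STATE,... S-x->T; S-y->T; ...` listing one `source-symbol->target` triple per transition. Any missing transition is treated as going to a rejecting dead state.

start=q0; accept=q0,q1,q2; q0-a->q0; q0-b->q1; q1-a->q2; q1-b->q1; q2-a->q3; q2-b->q1; q3-a->q3; q3-b->q3

This is the complement of 'contains `baa`'. Use the same substring-matching states — q0 through q3 holding how much of `baa` has just been matched — but flip the accepting set: everything except the trap q3 accepts.
        a   b  
>* q0   q0  q1 
 * q1   q2  q1 
 * q2   q3  q1 
   q3   q3  q3 
(> = start, * = accepting)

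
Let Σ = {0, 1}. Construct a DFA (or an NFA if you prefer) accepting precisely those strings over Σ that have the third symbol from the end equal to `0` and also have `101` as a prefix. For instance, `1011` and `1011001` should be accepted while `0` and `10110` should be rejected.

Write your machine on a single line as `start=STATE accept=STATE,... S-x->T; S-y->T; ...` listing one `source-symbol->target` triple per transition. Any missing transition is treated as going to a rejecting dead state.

Build one automaton per condition and run them in lockstep. The first has 15 states tracking the last 3 symbols read; the second has 5 states tracking whether the input so far still matches the prefix `101`. A product state is a pair (one from each), accepting exactly when both do. Minimizing collapses redundant product states.
With 12 states:
          0    1  
>  q0     q1   q2 
   q1     q1   q1 
   q2     q3   q1 
   q3     q1   q4 
   q4     q5   q6 
 * q5     q7   q4 
 * q6     q8   q9 
   q7    q10  q11 
   q8     q7   q4 
   q9     q8   q9 
 * q10   q10  q11 
 * q11    q5   q6 
(> = start, * = accepting)

start=q0; accept=q5,q6,q10,q11; q0-0->q1; q0-1->q2; q1-0->q1; q1-1->q1; q2-0->q3; q2-1->q1; q3-0->q1; q3-1->q4; q4-0->q5; q4-1->q6; q5-0->q7; q5-1->q4; q6-0->q8; q6-1->q9; q7-0->q10; q7-1->q11; q8-0->q7; q8-1->q4; q9-0->q8; q9-1->q9; q10-0->q10; q10-1->q11; q11-0->q5; q11-1->q6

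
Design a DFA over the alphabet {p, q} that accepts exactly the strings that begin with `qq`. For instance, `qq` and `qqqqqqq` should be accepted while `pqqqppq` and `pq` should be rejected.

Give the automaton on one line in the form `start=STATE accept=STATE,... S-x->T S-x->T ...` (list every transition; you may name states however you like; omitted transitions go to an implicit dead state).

start=A accept=C A-p->D A-q->B B-p->D B-q->C C-p->C C-q->C D-p->D D-q->D

Check the first 2 symbols one by one: A through B record how many have matched `qq` so far; any wrong symbol goes to the dead state D. After all 2 match we enter the accepting sink C.
With 4 states:
       p  q 
>  A   D  B 
   B   D  C 
 * C   C  C 
   D   D  D 
(> = start, * = accepting)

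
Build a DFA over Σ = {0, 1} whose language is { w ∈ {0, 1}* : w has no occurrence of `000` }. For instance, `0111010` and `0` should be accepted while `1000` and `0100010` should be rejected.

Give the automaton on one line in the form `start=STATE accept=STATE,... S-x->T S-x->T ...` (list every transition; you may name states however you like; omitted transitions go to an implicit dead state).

start=q0 accept=q0,q1,q2 q0-0->q1 q0-1->q0 q1-0->q2 q1-1->q0 q2-0->q3 q2-1->q0 q3-0->q3 q3-1->q3

Track partial matches of the forbidden pattern `000`. State q3 is a dead state reached once `000` has occurred; every other state accepts. q0 means no part of `000` is currently matched.
A 4-state machine:
        0   1  
>* q0   q1  q0 
 * q1   q2  q0 
 * q2   q3  q0 
   q3   q3  q3 
(> = start, * = accepting)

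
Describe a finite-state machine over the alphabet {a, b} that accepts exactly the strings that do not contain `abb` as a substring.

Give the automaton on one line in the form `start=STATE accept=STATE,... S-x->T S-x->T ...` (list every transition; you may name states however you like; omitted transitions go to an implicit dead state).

Track partial matches of the forbidden pattern `abb`. State S3 is a dead state reached once `abb` has occurred; every other state accepts. S0 means no part of `abb` is currently matched.
With 4 states:
        a   b  
>* S0   S1  S0 
 * S1   S1  S2 
 * S2   S1  S3 
   S3   S3  S3 
(> = start, * = accepting)

start=S0 accept=S0,S1,S2 S0-a->S1 S0-b->S0 S1-a->S1 S1-b->S2 S2-a->S1 S2-b->S3 S3-a->S3 S3-b->S3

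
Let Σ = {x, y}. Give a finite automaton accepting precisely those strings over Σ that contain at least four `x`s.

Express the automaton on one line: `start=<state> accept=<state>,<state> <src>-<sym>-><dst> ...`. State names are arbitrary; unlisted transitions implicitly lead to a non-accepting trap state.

start=A accept=E,F A-x->B A-y->A B-x->C B-y->B C-x->D C-y->C D-x->E D-y->D E-x->F E-y->E F-x->F F-y->F

Only the number of `x`s matters, and only up to 5. Make a chain A → B → C → D → E → F advanced by each `x` (with F absorbing); every other symbol self-loops. The accepting set is {E, F}.
A 6-state machine:
       x  y 
>  A   B  A 
   B   C  B 
   C   D  C 
   D   E  D 
 * E   F  E 
 * F   F  F 
(> = start, * = accepting)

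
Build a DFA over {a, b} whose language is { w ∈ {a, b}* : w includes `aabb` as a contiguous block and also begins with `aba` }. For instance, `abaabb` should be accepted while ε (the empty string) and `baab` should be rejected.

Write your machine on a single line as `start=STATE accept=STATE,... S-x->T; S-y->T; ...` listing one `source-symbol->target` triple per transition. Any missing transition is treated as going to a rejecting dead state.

Build one automaton per condition and run them in lockstep. The first has 5 states tracking whether and how much of `aabb` has been seen; the second has 5 states tracking whether the input so far still matches the prefix `aba`. A product state is a pair (one from each), accepting exactly when both do.
13 states suffice.
          a    b  
>  S0     S1   S2 
   S1     S3   S4 
   S2     S5   S2 
   S3     S3   S6 
   S4     S7   S2 
   S5     S3   S2 
   S6     S5   S8 
   S7     S9  S10 
   S8     S8   S8 
   S9     S9  S11 
   S10    S7  S10 
   S11    S7  S12 
 * S12   S12  S12 
(> = start, * = accepting)

start=S0; accept=S12; S0-a->S1; S0-b->S2; S1-a->S3; S1-b->S4; S2-a->S5; S2-b->S2; S3-a->S3; S3-b->S6; S4-a->S7; S4-b->S2; S5-a->S3; S5-b->S2; S6-a->S5; S6-b->S8; S7-a->S9; S7-b->S10; S8-a->S8; S8-b->S8; S9-a->S9; S9-b->S11; S10-a->S7; S10-b->S10; S11-a->S7; S11-b->S12; S12-a->S12; S12-b->S12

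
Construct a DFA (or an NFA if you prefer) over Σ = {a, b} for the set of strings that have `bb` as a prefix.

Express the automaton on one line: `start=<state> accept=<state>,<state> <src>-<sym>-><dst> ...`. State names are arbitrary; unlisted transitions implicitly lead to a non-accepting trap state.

start=s0 accept=s2 s0-a->s3 s0-b->s1 s1-a->s3 s1-b->s2 s2-a->s2 s2-b->s2 s3-a->s3 s3-b->s3

Walk along `bb` while the input agrees: from s0 take `b` to s1, and so on. Any deviation drops to the rejecting sink s3. Once s2 is reached the prefix is confirmed and every continuation is accepted.
A 4-state machine:
        a   b  
>  s0   s3  s1 
   s1   s3  s2 
 * s2   s2  s2 
   s3   s3  s3 
(> = start, * = accepting)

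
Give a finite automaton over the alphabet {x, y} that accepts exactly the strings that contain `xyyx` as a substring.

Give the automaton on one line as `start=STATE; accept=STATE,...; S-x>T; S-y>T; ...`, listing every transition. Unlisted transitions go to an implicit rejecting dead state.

States q0..q3 record the length of the longest prefix of `xyyx` that matches the current input suffix. Reaching q4 means `xyyx` has been seen, and we stay there forever. Accept from q4.
5 states suffice.
        x   y  
>  q0   q1  q0 
   q1   q1  q2 
   q2   q1  q3 
   q3   q4  q0 
 * q4   q4  q4 
(> = start, * = accepting)

start=q0; accept=q4; q0-x>q1; q0-y>q0; q1-x>q1; q1-y>q2; q2-x>q1; q2-y>q3; q3-x>q4; q3-y>q0; q4-x>q4; q4-y>q4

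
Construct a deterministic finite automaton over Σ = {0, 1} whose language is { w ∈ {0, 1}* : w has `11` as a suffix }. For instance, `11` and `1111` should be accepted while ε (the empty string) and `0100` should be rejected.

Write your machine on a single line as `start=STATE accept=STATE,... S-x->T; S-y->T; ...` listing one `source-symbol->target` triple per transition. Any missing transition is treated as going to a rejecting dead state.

start=q0; accept=q2; q0-0->q0; q0-1->q1; q1-0->q0; q1-1->q2; q2-0->q0; q2-1->q2

Remember how much of `11` the current input suffix matches. State q0 means no match yet; q1 means the last symbol is `1`; q2 means the last 2 symbols are `11`. Only q2 accepts. On a mismatch, fall back to the longest proper suffix that is still a prefix of `11`.
A 3-state machine:
        0   1  
>  q0   q0  q1 
   q1   q0  q2 
 * q2   q0  q2 
(> = start, * = accepting)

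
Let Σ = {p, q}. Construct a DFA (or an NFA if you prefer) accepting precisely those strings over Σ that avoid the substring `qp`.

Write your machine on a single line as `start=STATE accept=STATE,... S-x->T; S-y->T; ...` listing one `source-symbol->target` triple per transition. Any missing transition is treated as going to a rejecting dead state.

This is the complement of 'contains `qp`'. Use the same substring-matching states — S0 through S2 holding how much of `qp` has just been matched — but flip the accepting set: everything except the trap S2 accepts.
3 states suffice.
        p   q  
>* S0   S0  S1 
 * S1   S2  S1 
   S2   S2  S2 
(> = start, * = accepting)

start=S0; accept=S0,S1; S0-p->S0; S0-q->S1; S1-p->S2; S1-q->S1; S2-p->S2; S2-q->S2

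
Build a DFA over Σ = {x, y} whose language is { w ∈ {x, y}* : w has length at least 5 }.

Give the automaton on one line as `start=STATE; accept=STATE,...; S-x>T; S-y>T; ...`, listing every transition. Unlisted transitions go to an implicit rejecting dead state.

Count input length up to 6: every symbol moves from q0 toward q6, which means 'more than 5' and absorbs. Accept from {q5, q6}.
A 7-state machine:
        x   y  
>  q0   q1  q1 
   q1   q2  q2 
   q2   q3  q3 
   q3   q4  q4 
   q4   q5  q5 
 * q5   q6  q6 
 * q6   q6  q6 
(> = start, * = accepting)

start=q0; accept=q5,q6; q0-x>q1; q0-y>q1; q1-x>q2; q1-y>q2; q2-x>q3; q2-y>q3; q3-x>q4; q3-y>q4; q4-x>q5; q4-y>q5; q5-x>q6; q5-y>q6; q6-x>q6; q6-y>q6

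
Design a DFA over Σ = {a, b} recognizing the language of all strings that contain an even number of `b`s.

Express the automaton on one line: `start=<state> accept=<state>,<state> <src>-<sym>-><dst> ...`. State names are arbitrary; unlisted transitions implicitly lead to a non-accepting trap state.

The only thing that matters is how many `b`s have appeared, reduced mod 2. Use one state per residue: q0 for 0, …, q1 for 1. Reading `b` moves to the next residue; anything else stays put. q0 is accepting.
A 2-state machine:
        a   b  
>* q0   q0  q1 
   q1   q1  q0 
(> = start, * = accepting)

start=q0 accept=q0 q0-a->q0 q0-b->q1 q1-a->q1 q1-b->q0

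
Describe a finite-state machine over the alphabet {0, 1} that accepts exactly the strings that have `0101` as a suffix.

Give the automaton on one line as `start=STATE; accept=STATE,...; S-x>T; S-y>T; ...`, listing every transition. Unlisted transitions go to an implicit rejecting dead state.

Remember how much of `0101` the current input suffix matches. State q0 means no match yet; q1 means the last symbol is `0`; q2 means the last 2 symbols are `01`; q3 means the last 3 symbols are `010`; q4 means the last 4 symbols are `0101`. Only q4 accepts. On a mismatch, fall back to the longest proper suffix that is still a prefix of `0101`.
        0   1  
>  q0   q1  q0 
   q1   q1  q2 
   q2   q3  q0 
   q3   q1  q4 
 * q4   q3  q0 
(> = start, * = accepting)

start=q0; accept=q4; q0-0>q1; q0-1>q0; q1-0>q1; q1-1>q2; q2-0>q3; q2-1>q0; q3-0>q1; q3-1>q4; q4-0>q3; q4-1>q0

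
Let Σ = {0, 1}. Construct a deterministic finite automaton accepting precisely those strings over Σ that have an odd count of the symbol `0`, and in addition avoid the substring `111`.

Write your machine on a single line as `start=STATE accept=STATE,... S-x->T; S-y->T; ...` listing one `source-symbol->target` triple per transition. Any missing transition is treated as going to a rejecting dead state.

start=s0; accept=s1,s3,s5; s0-0->s1; s0-1->s2; s1-0->s0; s1-1->s3; s2-0->s1; s2-1->s4; s3-0->s0; s3-1->s5; s4-0->s1; s4-1->s6; s5-0->s0; s5-1->s6; s6-0->s6; s6-1->s6

Build one automaton per condition and run them in lockstep. The first has 2 states tracking the count of `0`s modulo 2; the second has 4 states tracking partial matches of the forbidden pattern `111`. A product state is a pair (one from each), accepting exactly when both do. Equivalent product states are then merged.
With 7 states:
        0   1  
>  s0   s1  s2 
 * s1   s0  s3 
   s2   s1  s4 
 * s3   s0  s5 
   s4   s1  s6 
 * s5   s0  s6 
   s6   s6  s6 
(> = start, * = accepting)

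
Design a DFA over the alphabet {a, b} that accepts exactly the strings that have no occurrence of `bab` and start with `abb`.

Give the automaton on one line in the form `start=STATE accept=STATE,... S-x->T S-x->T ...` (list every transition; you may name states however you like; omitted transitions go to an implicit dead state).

start=S0 accept=S6,S8,S9 S0-a->S1 S0-b->S2 S1-a->S3 S1-b->S4 S2-a->S5 S2-b->S2 S3-a->S3 S3-b->S2 S4-a->S5 S4-b->S6 S5-a->S3 S5-b->S7 S6-a->S8 S6-b->S6 S7-a->S7 S7-b->S7 S8-a->S9 S8-b->S10 S9-a->S9 S9-b->S6 S10-a->S10 S10-b->S10

Run two small machines in parallel and take their product. The first has 4 states tracking partial matches of the forbidden pattern `bab`; the second has 5 states tracking whether the input so far still matches the prefix `abb`. A product state is a pair (one from each), accepting exactly when both do.
An 11-state machine:
          a    b  
>  S0     S1   S2 
   S1     S3   S4 
   S2     S5   S2 
   S3     S3   S2 
   S4     S5   S6 
   S5     S3   S7 
 * S6     S8   S6 
   S7     S7   S7 
 * S8     S9  S10 
 * S9     S9   S6 
   S10   S10  S10 
(> = start, * = accepting)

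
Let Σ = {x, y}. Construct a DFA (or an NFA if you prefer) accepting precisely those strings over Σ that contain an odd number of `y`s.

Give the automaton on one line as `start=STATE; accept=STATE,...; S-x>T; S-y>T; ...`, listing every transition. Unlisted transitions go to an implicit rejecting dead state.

start=q0; accept=q1; q0-x>q0; q0-y>q1; q1-x>q1; q1-y>q0

Keep the running count of `y`s modulo 2: each `y` advances along the cycle q0 → q1 → q0 while other symbols loop. Accept at q1.
A 2-state machine:
        x   y  
>  q0   q0  q1 
 * q1   q1  q0 
(> = start, * = accepting)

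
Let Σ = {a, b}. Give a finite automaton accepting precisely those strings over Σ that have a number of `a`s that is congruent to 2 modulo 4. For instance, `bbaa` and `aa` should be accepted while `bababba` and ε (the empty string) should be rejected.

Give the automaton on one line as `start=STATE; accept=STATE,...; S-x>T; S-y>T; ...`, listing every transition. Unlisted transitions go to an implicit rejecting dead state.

Keep the running count of `a`s modulo 4: each `a` advances along the cycle q0 → q1 → q2 → q3 → q0 while other symbols loop. Accept at q2.
With 4 states:
        a   b  
>  q0   q1  q0 
   q1   q2  q1 
 * q2   q3  q2 
   q3   q0  q3 
(> = start, * = accepting)

start=q0; accept=q2; q0-a>q1; q0-b>q0; q1-a>q2; q1-b>q1; q2-a>q3; q2-b>q2; q3-a>q0; q3-b>q3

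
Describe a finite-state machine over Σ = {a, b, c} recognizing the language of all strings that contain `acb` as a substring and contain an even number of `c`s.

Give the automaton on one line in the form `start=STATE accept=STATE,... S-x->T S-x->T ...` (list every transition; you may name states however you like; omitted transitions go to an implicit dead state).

start=q0 accept=q7 q0-a->q1 q0-b->q0 q0-c->q2 q1-a->q1 q1-b->q0 q1-c->q3 q2-a->q4 q2-b->q2 q2-c->q0 q3-a->q4 q3-b->q5 q3-c->q0 q4-a->q4 q4-b->q2 q4-c->q6 q5-a->q5 q5-b->q5 q5-c->q7 q6-a->q1 q6-b->q7 q6-c->q2 q7-a->q7 q7-b->q7 q7-c->q5

Build one automaton per condition and run them in lockstep. One (4 states) tracks whether and how much of `acb` has been seen; the other (2 states) tracks the count of `c`s modulo 2. Each combined state is a pair, one component from each; accept when both components accept.
8 states suffice.
        a   b   c  
>  q0   q1  q0  q2 
   q1   q1  q0  q3 
   q2   q4  q2  q0 
   q3   q4  q5  q0 
   q4   q4  q2  q6 
   q5   q5  q5  q7 
   q6   q1  q7  q2 
 * q7   q7  q7  q5 
(> = start, * = accepting)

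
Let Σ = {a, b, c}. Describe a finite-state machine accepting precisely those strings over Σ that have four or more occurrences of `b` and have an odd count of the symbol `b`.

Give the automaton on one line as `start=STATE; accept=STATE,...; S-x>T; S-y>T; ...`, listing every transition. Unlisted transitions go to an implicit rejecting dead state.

start=q0; accept=q5; q0-a>q0; q0-b>q1; q0-c>q0; q1-a>q1; q1-b>q2; q1-c>q1; q2-a>q2; q2-b>q3; q2-c>q2; q3-a>q3; q3-b>q4; q3-c>q3; q4-a>q4; q4-b>q5; q4-c>q4; q5-a>q5; q5-b>q4; q5-c>q5

Run two small machines in parallel and take their product. One (6 states) tracks the count of `b`s, saturating at 5; the other (2 states) tracks the count of `b`s modulo 2. Each combined state is a pair, one component from each; accept when both components accept. Equivalent product states are then merged.
A 6-state machine:
        a   b   c  
>  q0   q0  q1  q0 
   q1   q1  q2  q1 
   q2   q2  q3  q2 
   q3   q3  q4  q3 
   q4   q4  q5  q4 
 * q5   q5  q4  q5 
(> = start, * = accepting)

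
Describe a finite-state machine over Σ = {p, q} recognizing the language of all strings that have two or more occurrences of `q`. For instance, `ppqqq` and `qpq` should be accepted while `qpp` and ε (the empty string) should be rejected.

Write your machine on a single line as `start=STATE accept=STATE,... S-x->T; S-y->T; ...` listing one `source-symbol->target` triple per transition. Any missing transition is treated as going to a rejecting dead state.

Count `q`s, saturating at 3: states S0 through S2 mean 0 through 2 `q`s seen; S3 means more than 2. Each `q` increments (capped at S3); other symbols loop. Accept from {S2, S3}.
4 states suffice.
        p   q  
>  S0   S0  S1 
   S1   S1  S2 
 * S2   S2  S3 
 * S3   S3  S3 
(> = start, * = accepting)

start=S0; accept=S2,S3; S0-p->S0; S0-q->S1; S1-p->S1; S1-q->S2; S2-p->S2; S2-q->S3; S3-p->S3; S3-q->S3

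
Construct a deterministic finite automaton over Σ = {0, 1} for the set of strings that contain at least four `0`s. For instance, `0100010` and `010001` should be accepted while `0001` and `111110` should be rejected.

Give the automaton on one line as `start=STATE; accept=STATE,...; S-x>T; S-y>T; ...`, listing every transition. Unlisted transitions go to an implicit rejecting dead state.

start=s0; accept=s4,s5; s0-0>s1; s0-1>s0; s1-0>s2; s1-1>s1; s2-0>s3; s2-1>s2; s3-0>s4; s3-1>s3; s4-0>s5; s4-1>s4; s5-0>s5; s5-1>s5

Count `0`s, saturating at 5: states s0 through s4 mean 0 through 4 `0`s seen; s5 means more than 4. Each `0` increments (capped at s5); other symbols loop. Accept from {s4, s5}.
        0   1  
>  s0   s1  s0 
   s1   s2  s1 
   s2   s3  s2 
   s3   s4  s3 
 * s4   s5  s4 
 * s5   s5  s5 
(> = start, * = accepting)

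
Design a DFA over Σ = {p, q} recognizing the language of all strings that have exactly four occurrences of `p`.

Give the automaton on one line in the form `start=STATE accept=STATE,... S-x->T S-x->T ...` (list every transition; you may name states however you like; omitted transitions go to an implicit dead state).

start=A accept=E A-p->B A-q->A B-p->C B-q->B C-p->D C-q->C D-p->E D-q->D E-p->F E-q->E F-p->F F-q->F

Only the number of `p`s matters, and only up to 5. Make a chain A → B → C → D → E → F advanced by each `p` (with F absorbing); every other symbol self-loops. The accepting set is {E}.
       p  q 
>  A   B  A 
   B   C  B 
   C   D  C 
   D   E  D 
 * E   F  E 
   F   F  F 
(> = start, * = accepting)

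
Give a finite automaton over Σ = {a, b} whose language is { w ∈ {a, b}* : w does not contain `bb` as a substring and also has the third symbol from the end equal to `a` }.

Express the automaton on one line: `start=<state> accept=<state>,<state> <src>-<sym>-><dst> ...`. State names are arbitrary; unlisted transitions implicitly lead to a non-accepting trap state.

start=s0 accept=s6,s7,s8 s0-a->s1 s0-b->s2 s1-a->s3 s1-b->s4 s2-a->s1 s2-b->s5 s3-a->s6 s3-b->s7 s4-a->s8 s4-b->s5 s5-a->s5 s5-b->s5 s6-a->s6 s6-b->s7 s7-a->s8 s7-b->s5 s8-a->s3 s8-b->s4

Run two small machines in parallel and take their product. One (3 states) tracks partial matches of the forbidden pattern `bb`; the other (15 states) tracks the last 3 symbols read. Each combined state is a pair, one component from each; accept when both components accept. Equivalent product states are then merged.
        a   b  
>  s0   s1  s2 
   s1   s3  s4 
   s2   s1  s5 
   s3   s6  s7 
   s4   s8  s5 
   s5   s5  s5 
 * s6   s6  s7 
 * s7   s8  s5 
 * s8   s3  s4 
(> = start, * = accepting)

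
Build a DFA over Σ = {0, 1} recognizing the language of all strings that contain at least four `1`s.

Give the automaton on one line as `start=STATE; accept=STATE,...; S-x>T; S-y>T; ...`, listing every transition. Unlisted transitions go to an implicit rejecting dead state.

Only the number of `1`s matters, and only up to 5. Make a chain q0 → q1 → q2 → q3 → q4 → q5 advanced by each `1` (with q5 absorbing); every other symbol self-loops. The accepting set is {q4, q5}.
        0   1  
>  q0   q0  q1 
   q1   q1  q2 
   q2   q2  q3 
   q3   q3  q4 
 * q4   q4  q5 
 * q5   q5  q5 
(> = start, * = accepting)

start=q0; accept=q4,q5; q0-0>q0; q0-1>q1; q1-0>q1; q1-1>q2; q2-0>q2; q2-1>q3; q3-0>q3; q3-1>q4; q4-0>q4; q4-1>q5; q5-0>q5; q5-1>q5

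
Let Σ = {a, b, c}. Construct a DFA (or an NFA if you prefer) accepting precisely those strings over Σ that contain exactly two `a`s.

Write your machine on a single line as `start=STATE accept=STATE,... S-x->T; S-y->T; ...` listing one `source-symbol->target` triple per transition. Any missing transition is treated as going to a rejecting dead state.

Only the number of `a`s matters, and only up to 3. Make a chain S0 → S1 → S2 → S3 advanced by each `a` (with S3 absorbing); every other symbol self-loops. The accepting set is {S2}.
4 states suffice.
        a   b   c  
>  S0   S1  S0  S0 
   S1   S2  S1  S1 
 * S2   S3  S2  S2 
   S3   S3  S3  S3 
(> = start, * = accepting)

start=S0; accept=S2; S0-a->S1; S0-b->S0; S0-c->S0; S1-a->S2; S1-b->S1; S1-c->S1; S2-a->S3; S2-b->S2; S2-c->S2; S3-a->S3; S3-b->S3; S3-c->S3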